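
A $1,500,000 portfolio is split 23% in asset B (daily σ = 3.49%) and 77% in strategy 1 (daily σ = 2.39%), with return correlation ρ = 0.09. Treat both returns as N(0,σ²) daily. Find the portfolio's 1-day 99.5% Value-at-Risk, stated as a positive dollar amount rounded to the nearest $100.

σ_p² = 0.23²·3.49² + 0.77²·2.39² + 2·0.09·0.23·0.77·3.49·2.39 = 4.2969 (%²).
σ_p = √4.2969 = 2.073%.
At 99.5%, z = 2.576.
VaR = 2.576 × 2.073% = 5.340%; on $1,500,000 that is $80,100.

$80,100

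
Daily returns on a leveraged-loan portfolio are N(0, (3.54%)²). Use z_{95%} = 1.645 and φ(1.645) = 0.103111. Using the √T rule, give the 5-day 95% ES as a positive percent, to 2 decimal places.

16.32%

σ_{5d} = 3.54% × √5 = 7.916%.
ES multiplier = φ(z)/(1−α) = 0.103111/0.05 = 2.062.
ES = 7.916% × 2.062 = 16.323%.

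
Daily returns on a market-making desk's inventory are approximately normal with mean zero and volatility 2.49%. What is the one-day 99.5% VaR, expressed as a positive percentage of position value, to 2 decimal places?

6.41%

At 99.5% one-sided, z = 2.576.
VaR = z·σ = 2.576 × 2.49% = 6.414%.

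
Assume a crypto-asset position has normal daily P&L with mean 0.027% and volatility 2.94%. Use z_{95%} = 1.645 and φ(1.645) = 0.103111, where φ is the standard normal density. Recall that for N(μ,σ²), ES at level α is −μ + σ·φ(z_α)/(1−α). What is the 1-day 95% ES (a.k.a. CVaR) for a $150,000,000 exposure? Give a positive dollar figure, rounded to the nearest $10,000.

Tail multiplier: φ(z)/(1−α) = 0.103111 / 0.05 = 2.062.
ES = −(0.027%) + 2.94% × 2.062 = 6.035%.
On $150,000,000: 0.06035 × $150,000,000 = $9,052,500.

$9,050,000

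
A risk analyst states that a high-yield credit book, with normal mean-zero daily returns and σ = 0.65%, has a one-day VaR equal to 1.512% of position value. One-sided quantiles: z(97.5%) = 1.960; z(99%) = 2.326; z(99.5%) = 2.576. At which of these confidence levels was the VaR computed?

99%

Implied z = VaR/σ = 1.512 / 0.65 = 2.326.
This matches z(99%) = 2.326.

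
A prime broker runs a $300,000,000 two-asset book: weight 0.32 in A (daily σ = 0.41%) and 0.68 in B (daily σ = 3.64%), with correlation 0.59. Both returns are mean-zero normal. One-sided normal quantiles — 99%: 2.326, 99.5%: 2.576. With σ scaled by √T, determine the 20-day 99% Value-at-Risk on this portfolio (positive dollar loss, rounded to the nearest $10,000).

σ_p = √(0.32²·0.41² + 0.68²·3.64² + 2·0.59·0.32·0.68·0.41·3.64) = 2.555%.
σ_{20d} = 2.555% × √20 = 11.426%.
VaR = 2.326 × 11.426% = 26.577%; on $300,000,000 that is $79,731,000.

$79,730,000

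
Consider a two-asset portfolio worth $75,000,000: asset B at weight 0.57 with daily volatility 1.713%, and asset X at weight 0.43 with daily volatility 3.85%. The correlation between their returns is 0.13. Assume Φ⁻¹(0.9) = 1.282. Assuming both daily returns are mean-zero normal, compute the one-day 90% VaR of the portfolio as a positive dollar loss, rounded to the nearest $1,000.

$1,950,000

σ_p² = 0.57²·1.713² + 0.43²·3.85² + 2·0.13·0.57·0.43·1.713·3.85 = 4.1143 (%²).
σ_p = √4.1143 = 2.028%.
VaR = 1.282 × 2.028% = 2.600%; on $75,000,000 that is $1,950,000.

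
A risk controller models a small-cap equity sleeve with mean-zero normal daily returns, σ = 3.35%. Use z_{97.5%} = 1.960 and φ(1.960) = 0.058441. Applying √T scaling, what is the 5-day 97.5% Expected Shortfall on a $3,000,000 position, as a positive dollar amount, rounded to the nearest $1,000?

σ_{5d} = 3.35% × √5 = 7.491%.
ES multiplier = φ(z)/(1−α) = 0.058441/0.025 = 2.338.
ES = 7.491% × 2.338 = 17.514%; on $3,000,000: $525,420.

$525,000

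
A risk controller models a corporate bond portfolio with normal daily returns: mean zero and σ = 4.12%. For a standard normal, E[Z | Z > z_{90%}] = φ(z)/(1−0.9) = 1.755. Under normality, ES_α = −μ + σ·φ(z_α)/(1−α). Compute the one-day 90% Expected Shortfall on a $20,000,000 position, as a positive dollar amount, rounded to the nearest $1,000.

$1,446,000

ES = 4.12% × 1.755 = 7.231%.
On $20,000,000: 0.07231 × $20,000,000 = $1,446,200.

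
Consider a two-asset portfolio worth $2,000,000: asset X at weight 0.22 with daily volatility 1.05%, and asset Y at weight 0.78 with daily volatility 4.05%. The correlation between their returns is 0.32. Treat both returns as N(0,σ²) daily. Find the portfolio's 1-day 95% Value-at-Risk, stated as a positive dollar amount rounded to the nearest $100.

$106,600

σ_p² = 0.22²·1.05² + 0.78²·4.05² + 2·0.32·0.22·0.78·1.05·4.05 = 10.4997 (%²).
σ_p = √10.4997 = 3.240%.
At 95%, z = 1.645.
VaR = 1.645 × 3.240% = 5.330%; on $2,000,000 that is $106,600.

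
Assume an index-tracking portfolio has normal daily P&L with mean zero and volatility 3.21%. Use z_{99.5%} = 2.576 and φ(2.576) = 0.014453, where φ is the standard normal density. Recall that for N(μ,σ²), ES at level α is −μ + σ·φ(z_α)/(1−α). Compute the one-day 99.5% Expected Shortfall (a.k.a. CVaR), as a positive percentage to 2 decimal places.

Tail multiplier: φ(z)/(1−α) = 0.014453 / 0.005 = 2.891.
ES = 3.21% × 2.891 = 9.280%.

9.28%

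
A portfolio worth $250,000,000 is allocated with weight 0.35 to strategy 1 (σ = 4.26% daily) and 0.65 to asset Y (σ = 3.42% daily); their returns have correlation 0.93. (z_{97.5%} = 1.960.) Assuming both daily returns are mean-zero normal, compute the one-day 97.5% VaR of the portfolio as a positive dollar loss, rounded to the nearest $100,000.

σ_p² = 0.35²·4.26² + 0.65²·3.42² + 2·0.93·0.35·0.65·4.26·3.42 = 13.3298 (%²).
σ_p = √13.3298 = 3.651%.
VaR = 1.960 × 3.651% = 7.156%; on $250,000,000 that is $17,890,000.

$17,900,000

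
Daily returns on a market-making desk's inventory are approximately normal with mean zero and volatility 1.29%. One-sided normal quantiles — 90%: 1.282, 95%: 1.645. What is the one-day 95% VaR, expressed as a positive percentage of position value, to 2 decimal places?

2.12%

VaR = z·σ = 1.645 × 1.29% = 2.122%.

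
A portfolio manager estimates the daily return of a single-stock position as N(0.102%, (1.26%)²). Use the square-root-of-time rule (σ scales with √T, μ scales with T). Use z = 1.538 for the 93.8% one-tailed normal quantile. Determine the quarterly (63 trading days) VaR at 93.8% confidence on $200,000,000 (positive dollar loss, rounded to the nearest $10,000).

σ_{63d} = 1.26% × √63 = 10.001%; μ_{63d} = 63 × 0.102% = 6.426%.
VaR = −(6.426%) + 1.538 × 10.001% = 8.956%.
On $200,000,000: 0.08956 × $200,000,000 = $17,912,000.

$17,910,000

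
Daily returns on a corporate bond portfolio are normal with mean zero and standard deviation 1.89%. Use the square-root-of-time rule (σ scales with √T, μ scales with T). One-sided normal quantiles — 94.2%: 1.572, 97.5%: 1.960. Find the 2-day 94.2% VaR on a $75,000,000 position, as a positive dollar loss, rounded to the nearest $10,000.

$3,150,000

σ_{2d} = 1.89% × √2 = 2.673%.
VaR = 1.572 × 2.673% = 4.202%.
On $75,000,000: 0.04202 × $75,000,000 = $3,151,500.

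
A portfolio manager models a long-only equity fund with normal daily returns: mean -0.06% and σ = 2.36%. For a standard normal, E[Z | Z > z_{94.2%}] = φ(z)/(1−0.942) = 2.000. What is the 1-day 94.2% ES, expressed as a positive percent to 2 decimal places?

ES = −(-0.06%) + 2.36% × 2.000 = 4.780%.

4.78%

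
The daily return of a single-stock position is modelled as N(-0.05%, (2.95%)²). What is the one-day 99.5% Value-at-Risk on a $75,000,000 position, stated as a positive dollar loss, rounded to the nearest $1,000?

At 99.5% one-sided, z = 2.576.
VaR = −μ + z·σ = −(-0.05%) + 2.576 × 2.95% = 7.649%.
On $75,000,000: 0.07649 × $75,000,000 = $5,736,750.

$5,737,000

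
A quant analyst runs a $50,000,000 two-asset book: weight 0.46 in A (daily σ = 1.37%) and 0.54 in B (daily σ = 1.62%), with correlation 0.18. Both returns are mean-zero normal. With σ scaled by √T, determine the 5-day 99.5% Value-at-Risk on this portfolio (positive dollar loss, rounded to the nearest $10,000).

$3,360,000

σ_p = √(0.46²·1.37² + 0.54²·1.62² + 2·0.18·0.46·0.54·1.37·1.62) = 1.167%.
σ_{5d} = 1.167% × √5 = 2.609%.
z(99.5%) = 2.576.
VaR = 2.576 × 2.609% = 6.721%; on $50,000,000 that is $3,360,500.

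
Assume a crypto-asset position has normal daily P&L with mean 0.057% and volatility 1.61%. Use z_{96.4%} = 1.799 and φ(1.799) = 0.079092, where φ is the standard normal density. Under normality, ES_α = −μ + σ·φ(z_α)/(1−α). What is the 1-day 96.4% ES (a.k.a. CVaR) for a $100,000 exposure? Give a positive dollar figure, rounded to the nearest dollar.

Tail multiplier: φ(z)/(1−α) = 0.079092 / 0.036 = 2.197.
ES = −(0.057%) + 1.61% × 2.197 = 3.480%.
On $100,000: 0.03480 × $100,000 = $3,480.

$3,480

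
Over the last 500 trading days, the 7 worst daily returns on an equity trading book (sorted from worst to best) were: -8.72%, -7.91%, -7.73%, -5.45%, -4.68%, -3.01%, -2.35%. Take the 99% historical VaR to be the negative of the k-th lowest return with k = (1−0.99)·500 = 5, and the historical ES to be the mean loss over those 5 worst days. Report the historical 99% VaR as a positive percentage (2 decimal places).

k = 5; the 5th lowest return is -4.68%, so VaR = 4.68%.

4.68%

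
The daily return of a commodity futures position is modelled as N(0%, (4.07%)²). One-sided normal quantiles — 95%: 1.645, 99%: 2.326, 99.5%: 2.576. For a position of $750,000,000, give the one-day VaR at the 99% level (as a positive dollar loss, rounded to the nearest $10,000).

VaR = z·σ = 2.326 × 4.07% = 9.467%.
On $750,000,000: 0.09467 × $750,000,000 = $71,002,500.

$71,000,000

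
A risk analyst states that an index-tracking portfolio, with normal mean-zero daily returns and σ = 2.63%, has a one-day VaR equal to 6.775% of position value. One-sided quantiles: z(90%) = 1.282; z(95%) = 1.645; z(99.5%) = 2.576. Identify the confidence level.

99.5%

Implied z = VaR/σ = 6.775 / 2.63 = 2.576.
This matches z(99.5%) = 2.576.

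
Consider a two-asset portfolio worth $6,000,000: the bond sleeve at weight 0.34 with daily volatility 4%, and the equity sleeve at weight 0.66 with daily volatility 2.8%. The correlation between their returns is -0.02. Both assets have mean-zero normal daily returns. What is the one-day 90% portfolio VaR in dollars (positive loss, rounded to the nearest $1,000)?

σ_p² = 0.34²·4² + 0.66²·2.8² + 2·-0.02·0.34·0.66·4·2.8 = 5.1642 (%²).
σ_p = √5.1642 = 2.272%.
At 90%, z = 1.282.
VaR = 1.282 × 2.272% = 2.913%; on $6,000,000 that is $174,780.

$175,000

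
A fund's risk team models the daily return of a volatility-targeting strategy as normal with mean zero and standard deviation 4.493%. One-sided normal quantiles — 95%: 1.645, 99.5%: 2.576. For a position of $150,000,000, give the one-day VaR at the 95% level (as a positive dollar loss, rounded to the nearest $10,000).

$11,090,000

VaR = z·σ = 1.645 × 4.493% = 7.391%.
On $150,000,000: 0.07391 × $150,000,000 = $11,086,500.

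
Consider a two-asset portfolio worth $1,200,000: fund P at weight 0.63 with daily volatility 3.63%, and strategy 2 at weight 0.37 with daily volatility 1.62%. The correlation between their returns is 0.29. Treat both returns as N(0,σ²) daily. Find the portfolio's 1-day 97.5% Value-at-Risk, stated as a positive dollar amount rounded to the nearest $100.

$59,400

σ_p² = 0.63²·3.63² + 0.37²·1.62² + 2·0.29·0.63·0.37·3.63·1.62 = 6.3842 (%²).
σ_p = √6.3842 = 2.527%.
At 97.5%, z = 1.960.
VaR = 1.960 × 2.527% = 4.953%; on $1,200,000 that is $59,436.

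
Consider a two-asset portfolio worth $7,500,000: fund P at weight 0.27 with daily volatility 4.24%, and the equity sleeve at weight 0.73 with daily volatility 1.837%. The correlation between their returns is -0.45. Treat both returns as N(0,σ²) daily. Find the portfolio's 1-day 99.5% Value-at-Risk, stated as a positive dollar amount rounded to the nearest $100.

$253,900

σ_p² = 0.27²·4.24² + 0.73²·1.837² + 2·-0.45·0.27·0.73·4.24·1.837 = 1.7272 (%²).
σ_p = √1.7272 = 1.314%.
At 99.5%, z = 2.576.
VaR = 2.576 × 1.314% = 3.385%; on $7,500,000 that is $253,875.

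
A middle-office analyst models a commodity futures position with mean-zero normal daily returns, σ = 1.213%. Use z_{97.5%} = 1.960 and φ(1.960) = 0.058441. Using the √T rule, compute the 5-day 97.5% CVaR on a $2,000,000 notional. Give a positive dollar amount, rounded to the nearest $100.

$126,800

σ_{5d} = 1.213% × √5 = 2.712%.
ES multiplier = φ(z)/(1−α) = 0.058441/0.025 = 2.338.
ES = 2.712% × 2.338 = 6.341%; on $2,000,000: $126,820.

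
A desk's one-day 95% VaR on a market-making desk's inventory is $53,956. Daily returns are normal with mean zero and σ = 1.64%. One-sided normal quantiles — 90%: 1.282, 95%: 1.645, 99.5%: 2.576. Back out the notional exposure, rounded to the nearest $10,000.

VaR as a fraction of value: z·σ = 1.645 × 1.64% = 2.6978%.
Position = $53,956 / 0.026978 = $2,000,000.

$2,000,000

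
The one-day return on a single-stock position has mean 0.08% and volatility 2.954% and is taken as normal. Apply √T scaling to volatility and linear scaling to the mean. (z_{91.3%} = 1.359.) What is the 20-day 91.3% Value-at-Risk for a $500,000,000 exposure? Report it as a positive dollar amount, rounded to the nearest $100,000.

$81,800,000

σ_{20d} = 2.954% × √20 = 13.211%; μ_{20d} = 20 × 0.08% = 1.600%.
VaR = −(1.600%) + 1.359 × 13.211% = 16.354%.
On $500,000,000: 0.16354 × $500,000,000 = $81,770,000.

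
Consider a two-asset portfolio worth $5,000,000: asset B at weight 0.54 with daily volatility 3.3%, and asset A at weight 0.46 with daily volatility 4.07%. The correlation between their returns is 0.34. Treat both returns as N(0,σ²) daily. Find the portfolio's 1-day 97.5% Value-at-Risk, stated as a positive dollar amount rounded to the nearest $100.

σ_p² = 0.54²·3.3² + 0.46²·4.07² + 2·0.34·0.54·0.46·3.3·4.07 = 8.9493 (%²).
σ_p = √8.9493 = 2.992%.
At 97.5%, z = 1.960.
VaR = 1.960 × 2.992% = 5.864%; on $5,000,000 that is $293,200.

$293,200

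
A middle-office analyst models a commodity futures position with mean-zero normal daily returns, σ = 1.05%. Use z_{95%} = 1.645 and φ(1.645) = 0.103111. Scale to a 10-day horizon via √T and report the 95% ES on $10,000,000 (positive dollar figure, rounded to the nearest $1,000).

σ_{10d} = 1.05% × √10 = 3.320%.
ES multiplier = φ(z)/(1−α) = 0.103111/0.05 = 2.062.
ES = 3.320% × 2.062 = 6.846%; on $10,000,000: $684,600.

$685,000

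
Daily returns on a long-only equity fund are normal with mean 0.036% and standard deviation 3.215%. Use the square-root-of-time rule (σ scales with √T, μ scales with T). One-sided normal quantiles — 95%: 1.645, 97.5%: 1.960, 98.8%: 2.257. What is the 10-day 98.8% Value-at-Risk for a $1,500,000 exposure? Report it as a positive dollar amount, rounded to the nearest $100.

$338,800

σ_{10d} = 3.215% × √10 = 10.167%; μ_{10d} = 10 × 0.036% = 0.360%.
VaR = −(0.360%) + 2.257 × 10.167% = 22.587%.
On $1,500,000: 0.22587 × $1,500,000 = $338,805.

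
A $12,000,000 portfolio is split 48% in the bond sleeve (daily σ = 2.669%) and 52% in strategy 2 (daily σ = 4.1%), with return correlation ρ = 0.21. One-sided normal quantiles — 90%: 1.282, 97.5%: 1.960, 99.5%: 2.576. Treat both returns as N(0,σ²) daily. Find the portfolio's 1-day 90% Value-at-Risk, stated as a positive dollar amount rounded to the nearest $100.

σ_p² = 0.48²·2.669² + 0.52²·4.1² + 2·0.21·0.48·0.52·2.669·4.1 = 7.3339 (%²).
σ_p = √7.3339 = 2.708%.
VaR = 1.282 × 2.708% = 3.472%; on $12,000,000 that is $416,640.

$416,600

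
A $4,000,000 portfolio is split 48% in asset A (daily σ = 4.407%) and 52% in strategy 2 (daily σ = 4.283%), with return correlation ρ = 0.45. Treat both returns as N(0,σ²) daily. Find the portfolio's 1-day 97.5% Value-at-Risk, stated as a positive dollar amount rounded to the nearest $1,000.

σ_p² = 0.48²·4.407² + 0.52²·4.283² + 2·0.45·0.48·0.52·4.407·4.283 = 13.6751 (%²).
σ_p = √13.6751 = 3.698%.
At 97.5%, z = 1.960.
VaR = 1.960 × 3.698% = 7.248%; on $4,000,000 that is $289,920.

$290,000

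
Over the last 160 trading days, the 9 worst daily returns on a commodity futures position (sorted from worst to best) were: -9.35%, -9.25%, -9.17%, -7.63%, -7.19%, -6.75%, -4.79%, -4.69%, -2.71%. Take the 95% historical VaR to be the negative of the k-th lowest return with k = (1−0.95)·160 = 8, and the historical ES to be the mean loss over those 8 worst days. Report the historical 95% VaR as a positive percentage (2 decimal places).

k = 8; the 8th lowest return is -4.69%, so VaR = 4.69%.

4.69%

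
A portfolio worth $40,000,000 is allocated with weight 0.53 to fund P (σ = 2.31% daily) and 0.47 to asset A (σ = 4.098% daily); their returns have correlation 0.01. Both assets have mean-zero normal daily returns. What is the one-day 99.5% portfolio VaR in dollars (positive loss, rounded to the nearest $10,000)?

$2,360,000

σ_p² = 0.53²·2.31² + 0.47²·4.098² + 2·0.01·0.53·0.47·2.31·4.098 = 5.2558 (%²).
σ_p = √5.2558 = 2.293%.
At 99.5%, z = 2.576.
VaR = 2.576 × 2.293% = 5.907%; on $40,000,000 that is $2,362,800.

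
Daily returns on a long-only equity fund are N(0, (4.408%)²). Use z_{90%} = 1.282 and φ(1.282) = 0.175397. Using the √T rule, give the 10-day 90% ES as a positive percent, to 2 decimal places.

σ_{10d} = 4.408% × √10 = 13.939%.
ES multiplier = φ(z)/(1−α) = 0.175397/0.1 = 1.754.
ES = 13.939% × 1.754 = 24.449%.

24.45%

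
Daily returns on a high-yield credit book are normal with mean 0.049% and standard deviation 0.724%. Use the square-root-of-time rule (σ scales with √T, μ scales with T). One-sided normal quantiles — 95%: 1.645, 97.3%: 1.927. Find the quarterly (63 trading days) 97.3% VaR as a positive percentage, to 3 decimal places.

7.987%

σ_{63d} = 0.724% × √63 = 5.747%; μ_{63d} = 63 × 0.049% = 3.087%.
VaR = −(3.087%) + 1.927 × 5.747% = 7.987%.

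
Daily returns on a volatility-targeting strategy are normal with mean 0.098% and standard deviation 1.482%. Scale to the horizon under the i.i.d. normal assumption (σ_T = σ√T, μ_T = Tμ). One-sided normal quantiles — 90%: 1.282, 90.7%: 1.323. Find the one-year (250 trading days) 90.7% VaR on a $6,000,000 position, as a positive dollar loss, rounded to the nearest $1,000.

σ_{250d} = 1.482% × √250 = 23.432%; μ_{250d} = 250 × 0.098% = 24.500%.
VaR = −(24.500%) + 1.323 × 23.432% = 6.501%.
On $6,000,000: 0.06501 × $6,000,000 = $390,060.

$390,000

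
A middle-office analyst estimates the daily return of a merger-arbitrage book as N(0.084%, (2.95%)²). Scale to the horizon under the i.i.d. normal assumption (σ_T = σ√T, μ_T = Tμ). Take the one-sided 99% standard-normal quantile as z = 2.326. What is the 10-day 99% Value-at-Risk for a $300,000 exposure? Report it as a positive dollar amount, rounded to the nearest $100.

$62,600

σ_{10d} = 2.95% × √10 = 9.329%; μ_{10d} = 10 × 0.084% = 0.840%.
VaR = −(0.840%) + 2.326 × 9.329% = 20.859%.
On $300,000: 0.20859 × $300,000 = $62,577.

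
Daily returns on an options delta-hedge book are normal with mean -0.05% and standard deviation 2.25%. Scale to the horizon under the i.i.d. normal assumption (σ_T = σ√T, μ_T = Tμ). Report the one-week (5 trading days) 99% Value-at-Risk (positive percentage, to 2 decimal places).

11.95%

At 99%, z = 2.326.
σ_{5d} = 2.25% × √5 = 5.031%; μ_{5d} = 5 × -0.05% = -0.250%.
VaR = −(-0.250%) + 2.326 × 5.031% = 11.952%.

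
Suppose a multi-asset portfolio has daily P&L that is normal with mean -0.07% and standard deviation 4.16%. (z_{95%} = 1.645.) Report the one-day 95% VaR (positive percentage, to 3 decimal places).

VaR = −μ + z·σ = −(-0.07%) + 1.645 × 4.16% = 6.913%.

6.913%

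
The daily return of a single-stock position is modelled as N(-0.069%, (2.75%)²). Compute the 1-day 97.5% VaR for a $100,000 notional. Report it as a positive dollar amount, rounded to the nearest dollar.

$5,459

At 97.5% one-sided, z = 1.960.
VaR = −μ + z·σ = −(-0.069%) + 1.960 × 2.75% = 5.459%.
On $100,000: 0.05459 × $100,000 = $5,459.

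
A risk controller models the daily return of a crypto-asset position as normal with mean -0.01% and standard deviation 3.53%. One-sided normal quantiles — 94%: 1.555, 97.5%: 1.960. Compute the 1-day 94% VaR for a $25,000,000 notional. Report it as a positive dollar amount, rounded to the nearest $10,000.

VaR = −μ + z·σ = −(-0.01%) + 1.555 × 3.53% = 5.499%.
On $25,000,000: 0.05499 × $25,000,000 = $1,374,750.

$1,370,000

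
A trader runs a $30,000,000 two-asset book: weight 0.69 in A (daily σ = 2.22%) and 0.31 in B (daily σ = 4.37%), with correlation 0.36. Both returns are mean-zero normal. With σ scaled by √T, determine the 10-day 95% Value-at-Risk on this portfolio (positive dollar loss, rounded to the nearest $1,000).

$3,718,000

σ_p = √(0.69²·2.22² + 0.31²·4.37² + 2·0.36·0.69·0.31·2.22·4.37) = 2.382%.
σ_{10d} = 2.382% × √10 = 7.533%.
z(95%) = 1.645.
VaR = 1.645 × 7.533% = 12.392%; on $30,000,000 that is $3,717,600.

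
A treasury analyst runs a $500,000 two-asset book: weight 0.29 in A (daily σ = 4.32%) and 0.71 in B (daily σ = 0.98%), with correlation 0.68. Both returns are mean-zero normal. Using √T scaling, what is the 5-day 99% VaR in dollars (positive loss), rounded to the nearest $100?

σ_p = √(0.29²·4.32² + 0.71²·0.98² + 2·0.68·0.29·0.71·4.32·0.98) = 1.800%.
σ_{5d} = 1.800% × √5 = 4.025%.
z(99%) = 2.326.
VaR = 2.326 × 4.025% = 9.362%; on $500,000 that is $46,810.

$46,800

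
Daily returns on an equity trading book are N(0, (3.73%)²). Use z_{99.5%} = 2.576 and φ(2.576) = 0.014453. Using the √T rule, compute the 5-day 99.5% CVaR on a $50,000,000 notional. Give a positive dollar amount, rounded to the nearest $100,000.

$12,100,000

σ_{5d} = 3.73% × √5 = 8.341%.
ES multiplier = φ(z)/(1−α) = 0.014453/0.005 = 2.891.
ES = 8.341% × 2.891 = 24.114%; on $50,000,000: $12,057,000.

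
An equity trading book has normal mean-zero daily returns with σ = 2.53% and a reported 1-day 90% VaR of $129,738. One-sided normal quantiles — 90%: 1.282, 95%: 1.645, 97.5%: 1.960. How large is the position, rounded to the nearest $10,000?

VaR as a fraction of value: z·σ = 1.282 × 2.53% = 3.24346%.
Position = $129,738 / 0.0324346 = $3,999,988.

$4,000,000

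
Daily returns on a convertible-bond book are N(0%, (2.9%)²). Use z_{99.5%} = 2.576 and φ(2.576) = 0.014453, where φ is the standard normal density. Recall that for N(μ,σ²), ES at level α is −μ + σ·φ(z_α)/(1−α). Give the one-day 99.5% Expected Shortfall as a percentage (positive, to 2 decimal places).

Tail multiplier: φ(z)/(1−α) = 0.014453 / 0.005 = 2.891.
ES = 2.9% × 2.891 = 8.384%.

8.38%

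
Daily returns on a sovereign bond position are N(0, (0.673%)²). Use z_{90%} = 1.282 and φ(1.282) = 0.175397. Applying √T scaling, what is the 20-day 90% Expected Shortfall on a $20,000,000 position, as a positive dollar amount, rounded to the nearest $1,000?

σ_{20d} = 0.673% × √20 = 3.010%.
ES multiplier = φ(z)/(1−α) = 0.175397/0.1 = 1.754.
ES = 3.010% × 1.754 = 5.280%; on $20,000,000: $1,056,000.

$1,056,000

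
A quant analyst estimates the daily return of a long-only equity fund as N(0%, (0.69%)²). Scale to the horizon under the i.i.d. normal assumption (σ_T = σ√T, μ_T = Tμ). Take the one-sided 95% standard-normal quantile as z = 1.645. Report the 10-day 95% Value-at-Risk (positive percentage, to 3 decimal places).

3.589%

σ_{10d} = 0.69% × √10 = 2.182%.
VaR = 1.645 × 2.182% = 3.589%.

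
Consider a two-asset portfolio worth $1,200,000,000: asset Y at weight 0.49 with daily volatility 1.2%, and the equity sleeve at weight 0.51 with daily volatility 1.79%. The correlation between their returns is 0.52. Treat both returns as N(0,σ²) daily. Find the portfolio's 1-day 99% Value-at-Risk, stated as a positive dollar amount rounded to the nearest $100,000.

$36,800,000

σ_p² = 0.49²·1.2² + 0.51²·1.79² + 2·0.52·0.49·0.51·1.2·1.79 = 1.7374 (%²).
σ_p = √1.7374 = 1.318%.
At 99%, z = 2.326.
VaR = 2.326 × 1.318% = 3.066%; on $1,200,000,000 that is $36,792,000.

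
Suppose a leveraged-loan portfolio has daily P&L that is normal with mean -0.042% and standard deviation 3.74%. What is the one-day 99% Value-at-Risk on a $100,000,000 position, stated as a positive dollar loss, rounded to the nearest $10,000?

$8,740,000

At 99% one-sided, z = 2.326.
VaR = −μ + z·σ = −(-0.042%) + 2.326 × 3.74% = 8.741%.
On $100,000,000: 0.08741 × $100,000,000 = $8,741,000.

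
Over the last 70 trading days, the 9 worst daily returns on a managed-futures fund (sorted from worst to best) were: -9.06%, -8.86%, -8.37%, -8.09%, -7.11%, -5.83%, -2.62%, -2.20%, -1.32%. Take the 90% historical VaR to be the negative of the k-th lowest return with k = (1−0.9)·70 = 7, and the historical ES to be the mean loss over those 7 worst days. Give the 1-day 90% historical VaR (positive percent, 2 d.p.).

k = 7; the 7th lowest return is -2.62%, so VaR = 2.62%.

2.62%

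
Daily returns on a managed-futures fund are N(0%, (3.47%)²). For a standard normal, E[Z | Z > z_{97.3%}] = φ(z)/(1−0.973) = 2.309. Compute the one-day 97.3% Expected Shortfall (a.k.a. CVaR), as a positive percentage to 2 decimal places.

ES = 3.47% × 2.309 = 8.012%.

8.01%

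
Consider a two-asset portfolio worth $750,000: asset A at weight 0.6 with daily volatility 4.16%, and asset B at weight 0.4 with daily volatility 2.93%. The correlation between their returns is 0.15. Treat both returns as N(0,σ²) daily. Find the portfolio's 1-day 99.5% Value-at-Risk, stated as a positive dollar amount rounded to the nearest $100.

σ_p² = 0.6²·4.16² + 0.4²·2.93² + 2·0.15·0.6·0.4·4.16·2.93 = 8.4812 (%²).
σ_p = √8.4812 = 2.912%.
At 99.5%, z = 2.576.
VaR = 2.576 × 2.912% = 7.501%; on $750,000 that is $56,258.

$56,300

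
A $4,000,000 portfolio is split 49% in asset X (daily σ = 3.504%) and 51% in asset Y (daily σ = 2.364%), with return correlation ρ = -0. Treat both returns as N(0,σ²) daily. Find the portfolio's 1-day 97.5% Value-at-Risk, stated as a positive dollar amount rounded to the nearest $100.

σ_p² = 0.49²·3.504² + 0.51²·2.364² + 2·-0·0.49·0.51·3.504·2.364 = 4.4015 (%²).
σ_p = √4.4015 = 2.098%.
At 97.5%, z = 1.960.
VaR = 1.960 × 2.098% = 4.112%; on $4,000,000 that is $164,480.

$164,500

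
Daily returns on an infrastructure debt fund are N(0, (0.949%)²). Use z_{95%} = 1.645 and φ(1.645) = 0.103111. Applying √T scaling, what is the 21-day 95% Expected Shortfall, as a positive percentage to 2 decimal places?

σ_{21d} = 0.949% × √21 = 4.349%.
ES multiplier = φ(z)/(1−α) = 0.103111/0.05 = 2.062.
ES = 4.349% × 2.062 = 8.968%.

8.97%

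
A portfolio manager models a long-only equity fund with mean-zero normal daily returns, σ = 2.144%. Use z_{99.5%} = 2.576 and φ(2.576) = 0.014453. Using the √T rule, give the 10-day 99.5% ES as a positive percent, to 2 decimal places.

σ_{10d} = 2.144% × √10 = 6.780%.
ES multiplier = φ(z)/(1−α) = 0.014453/0.005 = 2.891.
ES = 6.780% × 2.891 = 19.601%.

19.60%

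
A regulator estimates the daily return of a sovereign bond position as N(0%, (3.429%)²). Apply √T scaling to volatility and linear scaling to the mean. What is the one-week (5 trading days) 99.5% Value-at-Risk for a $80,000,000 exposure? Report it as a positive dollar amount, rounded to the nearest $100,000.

$15,800,000

At 99.5%, z = 2.576.
σ_{5d} = 3.429% × √5 = 7.667%.
VaR = 2.576 × 7.667% = 19.750%.
On $80,000,000: 0.19750 × $80,000,000 = $15,800,000.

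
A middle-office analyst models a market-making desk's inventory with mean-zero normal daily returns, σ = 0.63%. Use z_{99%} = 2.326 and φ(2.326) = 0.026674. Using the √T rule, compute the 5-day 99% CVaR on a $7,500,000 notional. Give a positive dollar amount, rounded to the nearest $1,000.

$282,000

σ_{5d} = 0.63% × √5 = 1.409%.
ES multiplier = φ(z)/(1−α) = 0.026674/0.01 = 2.667.
ES = 1.409% × 2.667 = 3.758%; on $7,500,000: $281,850.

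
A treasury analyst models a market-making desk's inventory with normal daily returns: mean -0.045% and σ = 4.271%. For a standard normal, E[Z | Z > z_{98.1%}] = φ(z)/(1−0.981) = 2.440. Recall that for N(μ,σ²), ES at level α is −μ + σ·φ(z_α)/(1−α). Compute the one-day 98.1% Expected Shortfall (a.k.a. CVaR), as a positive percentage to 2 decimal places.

ES = −(-0.045%) + 4.271% × 2.440 = 10.466%.

10.47%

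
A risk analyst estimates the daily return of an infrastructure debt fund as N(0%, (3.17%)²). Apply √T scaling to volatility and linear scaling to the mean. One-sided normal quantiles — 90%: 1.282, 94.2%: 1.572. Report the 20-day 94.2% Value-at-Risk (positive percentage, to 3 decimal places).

22.286%

σ_{20d} = 3.17% × √20 = 14.177%.
VaR = 1.572 × 14.177% = 22.286%.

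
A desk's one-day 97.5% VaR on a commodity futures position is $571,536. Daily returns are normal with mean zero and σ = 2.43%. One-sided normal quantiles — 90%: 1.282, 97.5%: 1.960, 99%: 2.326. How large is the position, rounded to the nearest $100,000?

VaR as a fraction of value: z·σ = 1.960 × 2.43% = 4.7628%.
Position = $571,536 / 0.047628 = $12,000,000.

$12,000,000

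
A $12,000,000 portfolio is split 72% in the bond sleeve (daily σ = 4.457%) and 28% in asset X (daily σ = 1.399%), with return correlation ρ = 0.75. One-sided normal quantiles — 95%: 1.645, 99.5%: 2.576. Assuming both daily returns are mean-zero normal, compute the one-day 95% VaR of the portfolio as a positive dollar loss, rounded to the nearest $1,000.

$693,000

σ_p² = 0.72²·4.457² + 0.28²·1.399² + 2·0.75·0.72·0.28·4.457·1.399 = 12.3370 (%²).
σ_p = √12.3370 = 3.512%.
VaR = 1.645 × 3.512% = 5.777%; on $12,000,000 that is $693,240.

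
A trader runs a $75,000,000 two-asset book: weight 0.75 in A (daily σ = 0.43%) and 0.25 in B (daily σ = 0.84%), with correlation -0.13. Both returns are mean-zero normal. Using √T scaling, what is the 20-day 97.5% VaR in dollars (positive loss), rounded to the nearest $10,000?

$2,370,000

σ_p = √(0.75²·0.43² + 0.25²·0.84² + 2·-0.13·0.75·0.25·0.43·0.84) = 0.361%.
σ_{20d} = 0.361% × √20 = 1.614%.
z(97.5%) = 1.960.
VaR = 1.960 × 1.614% = 3.163%; on $75,000,000 that is $2,372,250.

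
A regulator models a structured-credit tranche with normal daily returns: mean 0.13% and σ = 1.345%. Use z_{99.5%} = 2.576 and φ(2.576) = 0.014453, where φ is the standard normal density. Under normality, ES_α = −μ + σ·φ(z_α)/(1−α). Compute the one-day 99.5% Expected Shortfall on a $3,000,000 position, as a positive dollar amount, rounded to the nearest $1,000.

Tail multiplier: φ(z)/(1−α) = 0.014453 / 0.005 = 2.891.
ES = −(0.13%) + 1.345% × 2.891 = 3.758%.
On $3,000,000: 0.03758 × $3,000,000 = $112,740.

$113,000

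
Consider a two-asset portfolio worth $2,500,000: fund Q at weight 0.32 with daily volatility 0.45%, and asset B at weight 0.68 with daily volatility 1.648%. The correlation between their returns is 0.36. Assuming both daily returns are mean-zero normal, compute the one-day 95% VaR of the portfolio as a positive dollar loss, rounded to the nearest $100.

σ_p² = 0.32²·0.45² + 0.68²·1.648² + 2·0.36·0.32·0.68·0.45·1.648 = 1.3928 (%²).
σ_p = √1.3928 = 1.180%.
At 95%, z = 1.645.
VaR = 1.645 × 1.180% = 1.941%; on $2,500,000 that is $48,525.

$48,500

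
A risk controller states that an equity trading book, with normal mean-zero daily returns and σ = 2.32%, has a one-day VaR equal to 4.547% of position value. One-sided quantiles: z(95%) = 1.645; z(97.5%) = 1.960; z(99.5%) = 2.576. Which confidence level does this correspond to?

Implied z = VaR/σ = 4.547 / 2.32 = 1.960.
This matches z(97.5%) = 1.960.

97.5%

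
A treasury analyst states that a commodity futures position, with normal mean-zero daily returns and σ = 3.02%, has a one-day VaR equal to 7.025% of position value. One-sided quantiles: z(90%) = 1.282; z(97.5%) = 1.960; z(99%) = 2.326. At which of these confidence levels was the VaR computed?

99%

Implied z = VaR/σ = 7.025 / 3.02 = 2.326.
This matches z(99%) = 2.326.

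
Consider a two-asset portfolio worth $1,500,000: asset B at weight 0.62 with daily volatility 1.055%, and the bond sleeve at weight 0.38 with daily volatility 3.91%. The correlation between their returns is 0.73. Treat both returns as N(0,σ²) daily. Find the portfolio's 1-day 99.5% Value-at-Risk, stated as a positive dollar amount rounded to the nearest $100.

σ_p² = 0.62²·1.055² + 0.38²·3.91² + 2·0.73·0.62·0.38·1.055·3.91 = 4.0544 (%²).
σ_p = √4.0544 = 2.014%.
At 99.5%, z = 2.576.
VaR = 2.576 × 2.014% = 5.188%; on $1,500,000 that is $77,820.

$77,800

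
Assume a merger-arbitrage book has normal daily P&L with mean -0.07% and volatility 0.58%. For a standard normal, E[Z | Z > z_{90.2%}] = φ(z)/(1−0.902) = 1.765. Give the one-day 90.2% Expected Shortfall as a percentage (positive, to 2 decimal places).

ES = −(-0.07%) + 0.58% × 1.765 = 1.094%.

1.09%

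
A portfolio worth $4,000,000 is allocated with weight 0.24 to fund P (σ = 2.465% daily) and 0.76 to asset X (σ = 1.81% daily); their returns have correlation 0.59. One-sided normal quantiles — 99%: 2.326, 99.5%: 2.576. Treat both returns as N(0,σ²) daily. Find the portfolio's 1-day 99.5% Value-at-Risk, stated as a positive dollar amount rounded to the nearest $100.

$184,400

σ_p² = 0.24²·2.465² + 0.76²·1.81² + 2·0.59·0.24·0.76·2.465·1.81 = 3.2026 (%²).
σ_p = √3.2026 = 1.790%.
VaR = 2.576 × 1.790% = 4.611%; on $4,000,000 that is $184,440.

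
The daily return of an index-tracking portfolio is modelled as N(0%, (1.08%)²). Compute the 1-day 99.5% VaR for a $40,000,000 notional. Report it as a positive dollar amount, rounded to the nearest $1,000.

At 99.5% one-sided, z = 2.576.
VaR = z·σ = 2.576 × 1.08% = 2.782%.
On $40,000,000: 0.02782 × $40,000,000 = $1,112,800.

$1,113,000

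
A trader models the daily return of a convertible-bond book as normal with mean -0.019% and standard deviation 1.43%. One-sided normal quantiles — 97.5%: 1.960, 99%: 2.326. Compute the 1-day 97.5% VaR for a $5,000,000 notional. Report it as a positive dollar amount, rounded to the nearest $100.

$141,100

VaR = −μ + z·σ = −(-0.019%) + 1.960 × 1.43% = 2.822%.
On $5,000,000: 0.02822 × $5,000,000 = $141,100.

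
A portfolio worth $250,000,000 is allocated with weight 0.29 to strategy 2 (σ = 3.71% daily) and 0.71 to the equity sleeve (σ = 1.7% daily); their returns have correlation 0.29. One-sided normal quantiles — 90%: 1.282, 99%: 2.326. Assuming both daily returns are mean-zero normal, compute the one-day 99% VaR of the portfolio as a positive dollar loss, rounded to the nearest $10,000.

$10,670,000

σ_p² = 0.29²·3.71² + 0.71²·1.7² + 2·0.29·0.29·0.71·3.71·1.7 = 3.3676 (%²).
σ_p = √3.3676 = 1.835%.
VaR = 2.326 × 1.835% = 4.268%; on $250,000,000 that is $10,670,000.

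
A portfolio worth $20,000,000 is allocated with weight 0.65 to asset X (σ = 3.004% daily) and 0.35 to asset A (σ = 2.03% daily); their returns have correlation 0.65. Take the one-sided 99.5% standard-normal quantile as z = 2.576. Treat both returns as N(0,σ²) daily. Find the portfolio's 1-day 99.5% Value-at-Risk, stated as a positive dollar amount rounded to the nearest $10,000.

σ_p² = 0.65²·3.004² + 0.35²·2.03² + 2·0.65·0.65·0.35·3.004·2.03 = 6.1210 (%²).
σ_p = √6.1210 = 2.474%.
VaR = 2.576 × 2.474% = 6.373%; on $20,000,000 that is $1,274,600.

$1,270,000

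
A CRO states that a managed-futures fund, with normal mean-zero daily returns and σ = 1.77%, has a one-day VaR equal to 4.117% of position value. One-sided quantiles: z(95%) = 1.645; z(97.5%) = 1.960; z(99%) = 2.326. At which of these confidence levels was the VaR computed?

99%

Implied z = VaR/σ = 4.117 / 1.77 = 2.326.
This matches z(99%) = 2.326.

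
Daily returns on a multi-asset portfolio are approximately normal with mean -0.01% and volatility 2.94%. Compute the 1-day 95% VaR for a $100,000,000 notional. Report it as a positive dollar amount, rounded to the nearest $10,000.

$4,850,000

At 95% one-sided, z = 1.645.
VaR = −μ + z·σ = −(-0.01%) + 1.645 × 2.94% = 4.846%.
On $100,000,000: 0.04846 × $100,000,000 = $4,846,000.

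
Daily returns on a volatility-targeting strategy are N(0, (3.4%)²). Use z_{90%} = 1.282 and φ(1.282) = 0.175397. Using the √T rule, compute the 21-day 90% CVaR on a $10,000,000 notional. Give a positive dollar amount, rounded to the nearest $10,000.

σ_{21d} = 3.4% × √21 = 15.581%.
ES multiplier = φ(z)/(1−α) = 0.175397/0.1 = 1.754.
ES = 15.581% × 1.754 = 27.329%; on $10,000,000: $2,732,900.

$2,730,000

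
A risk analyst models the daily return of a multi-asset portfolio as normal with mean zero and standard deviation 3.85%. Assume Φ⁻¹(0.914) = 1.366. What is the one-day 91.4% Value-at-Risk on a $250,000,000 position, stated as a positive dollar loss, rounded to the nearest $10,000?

$13,150,000

VaR = z·σ = 1.366 × 3.85% = 5.259%.
On $250,000,000: 0.05259 × $250,000,000 = $13,147,500.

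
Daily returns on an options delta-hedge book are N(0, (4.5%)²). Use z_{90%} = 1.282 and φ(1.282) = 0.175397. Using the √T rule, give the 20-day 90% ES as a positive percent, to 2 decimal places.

35.30%

σ_{20d} = 4.5% × √20 = 20.125%.
ES multiplier = φ(z)/(1−α) = 0.175397/0.1 = 1.754.
ES = 20.125% × 1.754 = 35.299%.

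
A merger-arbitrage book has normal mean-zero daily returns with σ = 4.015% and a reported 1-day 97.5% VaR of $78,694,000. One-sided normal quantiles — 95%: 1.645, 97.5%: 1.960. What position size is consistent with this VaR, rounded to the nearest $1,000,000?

VaR as a fraction of value: z·σ = 1.960 × 4.015% = 7.8694%.
Position = $78,694,000 / 0.078694 = $1,000,000,000.

$1,000,000,000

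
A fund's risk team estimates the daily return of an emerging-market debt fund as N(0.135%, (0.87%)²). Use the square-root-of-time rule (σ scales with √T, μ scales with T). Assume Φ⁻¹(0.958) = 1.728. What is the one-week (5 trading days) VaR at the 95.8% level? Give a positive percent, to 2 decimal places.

σ_{5d} = 0.87% × √5 = 1.945%; μ_{5d} = 5 × 0.135% = 0.675%.
VaR = −(0.675%) + 1.728 × 1.945% = 2.686%.

2.69%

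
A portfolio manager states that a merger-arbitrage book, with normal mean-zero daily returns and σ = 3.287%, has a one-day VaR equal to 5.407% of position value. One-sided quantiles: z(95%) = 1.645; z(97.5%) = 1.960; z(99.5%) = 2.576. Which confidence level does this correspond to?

Implied z = VaR/σ = 5.407 / 3.287 = 1.645.
This matches z(95%) = 1.645.

95%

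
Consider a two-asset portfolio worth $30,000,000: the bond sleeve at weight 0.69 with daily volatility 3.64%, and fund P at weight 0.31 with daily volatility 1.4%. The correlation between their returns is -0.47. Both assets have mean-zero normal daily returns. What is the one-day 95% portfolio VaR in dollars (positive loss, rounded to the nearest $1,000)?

$1,154,000

σ_p² = 0.69²·3.64² + 0.31²·1.4² + 2·-0.47·0.69·0.31·3.64·1.4 = 5.4719 (%²).
σ_p = √5.4719 = 2.339%.
At 95%, z = 1.645.
VaR = 1.645 × 2.339% = 3.848%; on $30,000,000 that is $1,154,400.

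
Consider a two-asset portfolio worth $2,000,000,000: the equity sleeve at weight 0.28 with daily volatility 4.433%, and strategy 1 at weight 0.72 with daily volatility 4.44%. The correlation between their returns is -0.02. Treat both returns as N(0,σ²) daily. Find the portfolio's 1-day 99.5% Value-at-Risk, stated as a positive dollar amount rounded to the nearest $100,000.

$175,500,000

σ_p² = 0.28²·4.433² + 0.72²·4.44² + 2·-0.02·0.28·0.72·4.433·4.44 = 11.6015 (%²).
σ_p = √11.6015 = 3.406%.
At 99.5%, z = 2.576.
VaR = 2.576 × 3.406% = 8.774%; on $2,000,000,000 that is $175,480,000.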